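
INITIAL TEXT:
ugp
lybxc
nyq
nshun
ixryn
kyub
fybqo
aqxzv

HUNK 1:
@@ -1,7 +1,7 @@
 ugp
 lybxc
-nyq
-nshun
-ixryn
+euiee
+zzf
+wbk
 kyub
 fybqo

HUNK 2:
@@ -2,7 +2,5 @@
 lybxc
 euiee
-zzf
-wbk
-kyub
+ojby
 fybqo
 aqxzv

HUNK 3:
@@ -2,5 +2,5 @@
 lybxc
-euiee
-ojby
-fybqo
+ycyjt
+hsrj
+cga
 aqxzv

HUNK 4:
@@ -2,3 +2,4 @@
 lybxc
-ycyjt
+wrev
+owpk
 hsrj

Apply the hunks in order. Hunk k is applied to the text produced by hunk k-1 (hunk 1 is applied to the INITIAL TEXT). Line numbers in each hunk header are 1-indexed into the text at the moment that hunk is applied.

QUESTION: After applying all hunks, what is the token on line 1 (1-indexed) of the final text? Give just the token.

Hunk 1: at line 1 remove [nyq,nshun,ixryn] add [euiee,zzf,wbk] -> 8 lines: ugp lybxc euiee zzf wbk kyub fybqo aqxzv
Hunk 2: at line 2 remove [zzf,wbk,kyub] add [ojby] -> 6 lines: ugp lybxc euiee ojby fybqo aqxzv
Hunk 3: at line 2 remove [euiee,ojby,fybqo] add [ycyjt,hsrj,cga] -> 6 lines: ugp lybxc ycyjt hsrj cga aqxzv
Hunk 4: at line 2 remove [ycyjt] add [wrev,owpk] -> 7 lines: ugp lybxc wrev owpk hsrj cga aqxzv
Final line 1: ugp

Answer: ugp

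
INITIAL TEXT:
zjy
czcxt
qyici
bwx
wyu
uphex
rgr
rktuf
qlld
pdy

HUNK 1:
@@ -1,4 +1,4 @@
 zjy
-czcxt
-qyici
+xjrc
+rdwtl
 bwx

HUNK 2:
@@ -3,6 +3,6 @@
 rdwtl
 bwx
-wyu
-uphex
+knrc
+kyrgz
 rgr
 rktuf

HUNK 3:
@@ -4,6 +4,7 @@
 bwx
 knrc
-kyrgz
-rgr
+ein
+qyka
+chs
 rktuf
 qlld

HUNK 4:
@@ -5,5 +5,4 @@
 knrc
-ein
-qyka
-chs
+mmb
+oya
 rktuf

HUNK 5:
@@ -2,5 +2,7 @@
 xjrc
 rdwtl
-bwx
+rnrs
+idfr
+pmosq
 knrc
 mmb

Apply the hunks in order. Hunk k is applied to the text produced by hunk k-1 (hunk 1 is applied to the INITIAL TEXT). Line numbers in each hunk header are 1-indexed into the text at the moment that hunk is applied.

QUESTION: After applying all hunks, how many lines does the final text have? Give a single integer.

Answer: 12

Derivation:
Hunk 1: at line 1 remove [czcxt,qyici] add [xjrc,rdwtl] -> 10 lines: zjy xjrc rdwtl bwx wyu uphex rgr rktuf qlld pdy
Hunk 2: at line 3 remove [wyu,uphex] add [knrc,kyrgz] -> 10 lines: zjy xjrc rdwtl bwx knrc kyrgz rgr rktuf qlld pdy
Hunk 3: at line 4 remove [kyrgz,rgr] add [ein,qyka,chs] -> 11 lines: zjy xjrc rdwtl bwx knrc ein qyka chs rktuf qlld pdy
Hunk 4: at line 5 remove [ein,qyka,chs] add [mmb,oya] -> 10 lines: zjy xjrc rdwtl bwx knrc mmb oya rktuf qlld pdy
Hunk 5: at line 2 remove [bwx] add [rnrs,idfr,pmosq] -> 12 lines: zjy xjrc rdwtl rnrs idfr pmosq knrc mmb oya rktuf qlld pdy
Final line count: 12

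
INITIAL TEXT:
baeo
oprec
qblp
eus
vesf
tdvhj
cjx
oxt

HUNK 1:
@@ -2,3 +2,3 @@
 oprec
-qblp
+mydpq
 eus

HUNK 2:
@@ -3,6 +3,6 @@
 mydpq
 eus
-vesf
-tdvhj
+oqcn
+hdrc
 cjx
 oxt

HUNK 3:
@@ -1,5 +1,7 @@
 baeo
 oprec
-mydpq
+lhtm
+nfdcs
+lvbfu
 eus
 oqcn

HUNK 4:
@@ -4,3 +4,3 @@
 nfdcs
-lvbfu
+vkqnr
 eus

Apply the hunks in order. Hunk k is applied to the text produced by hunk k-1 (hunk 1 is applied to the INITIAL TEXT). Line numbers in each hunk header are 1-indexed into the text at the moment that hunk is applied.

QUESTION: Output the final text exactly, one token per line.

Hunk 1: at line 2 remove [qblp] add [mydpq] -> 8 lines: baeo oprec mydpq eus vesf tdvhj cjx oxt
Hunk 2: at line 3 remove [vesf,tdvhj] add [oqcn,hdrc] -> 8 lines: baeo oprec mydpq eus oqcn hdrc cjx oxt
Hunk 3: at line 1 remove [mydpq] add [lhtm,nfdcs,lvbfu] -> 10 lines: baeo oprec lhtm nfdcs lvbfu eus oqcn hdrc cjx oxt
Hunk 4: at line 4 remove [lvbfu] add [vkqnr] -> 10 lines: baeo oprec lhtm nfdcs vkqnr eus oqcn hdrc cjx oxt

Answer: baeo
oprec
lhtm
nfdcs
vkqnr
eus
oqcn
hdrc
cjx
oxt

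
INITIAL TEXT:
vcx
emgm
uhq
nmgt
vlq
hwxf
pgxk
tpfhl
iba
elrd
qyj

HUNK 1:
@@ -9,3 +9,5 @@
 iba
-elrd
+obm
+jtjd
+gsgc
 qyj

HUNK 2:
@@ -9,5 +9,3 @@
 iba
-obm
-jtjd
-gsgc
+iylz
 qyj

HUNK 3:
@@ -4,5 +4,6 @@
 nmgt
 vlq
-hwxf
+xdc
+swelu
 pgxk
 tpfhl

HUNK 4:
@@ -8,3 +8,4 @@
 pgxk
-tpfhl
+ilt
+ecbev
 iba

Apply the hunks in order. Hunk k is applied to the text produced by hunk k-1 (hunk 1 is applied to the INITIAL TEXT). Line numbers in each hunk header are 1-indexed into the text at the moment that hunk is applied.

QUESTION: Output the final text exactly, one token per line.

Answer: vcx
emgm
uhq
nmgt
vlq
xdc
swelu
pgxk
ilt
ecbev
iba
iylz
qyj

Derivation:
Hunk 1: at line 9 remove [elrd] add [obm,jtjd,gsgc] -> 13 lines: vcx emgm uhq nmgt vlq hwxf pgxk tpfhl iba obm jtjd gsgc qyj
Hunk 2: at line 9 remove [obm,jtjd,gsgc] add [iylz] -> 11 lines: vcx emgm uhq nmgt vlq hwxf pgxk tpfhl iba iylz qyj
Hunk 3: at line 4 remove [hwxf] add [xdc,swelu] -> 12 lines: vcx emgm uhq nmgt vlq xdc swelu pgxk tpfhl iba iylz qyj
Hunk 4: at line 8 remove [tpfhl] add [ilt,ecbev] -> 13 lines: vcx emgm uhq nmgt vlq xdc swelu pgxk ilt ecbev iba iylz qyj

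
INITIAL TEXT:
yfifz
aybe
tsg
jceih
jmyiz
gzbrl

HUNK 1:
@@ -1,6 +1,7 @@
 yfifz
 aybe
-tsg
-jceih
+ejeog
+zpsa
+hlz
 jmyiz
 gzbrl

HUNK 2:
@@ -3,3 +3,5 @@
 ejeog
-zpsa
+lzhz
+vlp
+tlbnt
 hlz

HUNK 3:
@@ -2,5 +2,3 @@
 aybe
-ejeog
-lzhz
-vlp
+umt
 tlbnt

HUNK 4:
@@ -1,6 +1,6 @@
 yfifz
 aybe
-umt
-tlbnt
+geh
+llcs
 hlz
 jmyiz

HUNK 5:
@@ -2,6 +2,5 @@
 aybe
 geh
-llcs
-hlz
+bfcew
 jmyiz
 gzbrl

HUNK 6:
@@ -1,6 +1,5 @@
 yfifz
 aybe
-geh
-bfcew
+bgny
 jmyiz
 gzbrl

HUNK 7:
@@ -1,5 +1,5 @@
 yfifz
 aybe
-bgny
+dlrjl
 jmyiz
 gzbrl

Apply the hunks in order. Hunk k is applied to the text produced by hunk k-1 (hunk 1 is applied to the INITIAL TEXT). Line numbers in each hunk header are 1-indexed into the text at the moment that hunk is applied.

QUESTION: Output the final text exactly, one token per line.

Answer: yfifz
aybe
dlrjl
jmyiz
gzbrl

Derivation:
Hunk 1: at line 1 remove [tsg,jceih] add [ejeog,zpsa,hlz] -> 7 lines: yfifz aybe ejeog zpsa hlz jmyiz gzbrl
Hunk 2: at line 3 remove [zpsa] add [lzhz,vlp,tlbnt] -> 9 lines: yfifz aybe ejeog lzhz vlp tlbnt hlz jmyiz gzbrl
Hunk 3: at line 2 remove [ejeog,lzhz,vlp] add [umt] -> 7 lines: yfifz aybe umt tlbnt hlz jmyiz gzbrl
Hunk 4: at line 1 remove [umt,tlbnt] add [geh,llcs] -> 7 lines: yfifz aybe geh llcs hlz jmyiz gzbrl
Hunk 5: at line 2 remove [llcs,hlz] add [bfcew] -> 6 lines: yfifz aybe geh bfcew jmyiz gzbrl
Hunk 6: at line 1 remove [geh,bfcew] add [bgny] -> 5 lines: yfifz aybe bgny jmyiz gzbrl
Hunk 7: at line 1 remove [bgny] add [dlrjl] -> 5 lines: yfifz aybe dlrjl jmyiz gzbrl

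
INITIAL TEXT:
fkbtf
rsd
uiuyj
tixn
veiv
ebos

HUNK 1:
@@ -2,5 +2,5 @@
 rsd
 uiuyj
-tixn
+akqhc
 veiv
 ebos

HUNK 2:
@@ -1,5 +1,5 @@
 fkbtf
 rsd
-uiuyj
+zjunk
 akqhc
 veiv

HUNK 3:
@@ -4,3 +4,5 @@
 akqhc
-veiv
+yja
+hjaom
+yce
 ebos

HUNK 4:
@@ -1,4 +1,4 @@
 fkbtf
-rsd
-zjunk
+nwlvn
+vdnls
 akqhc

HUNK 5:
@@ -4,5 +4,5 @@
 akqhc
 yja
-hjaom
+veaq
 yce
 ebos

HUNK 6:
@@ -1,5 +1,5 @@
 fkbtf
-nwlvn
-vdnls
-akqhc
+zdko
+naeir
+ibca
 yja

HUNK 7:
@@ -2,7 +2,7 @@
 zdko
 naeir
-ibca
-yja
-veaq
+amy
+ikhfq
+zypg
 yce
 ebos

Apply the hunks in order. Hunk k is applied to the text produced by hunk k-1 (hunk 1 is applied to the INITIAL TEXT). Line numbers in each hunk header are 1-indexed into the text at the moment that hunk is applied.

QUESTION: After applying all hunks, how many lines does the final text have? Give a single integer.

Answer: 8

Derivation:
Hunk 1: at line 2 remove [tixn] add [akqhc] -> 6 lines: fkbtf rsd uiuyj akqhc veiv ebos
Hunk 2: at line 1 remove [uiuyj] add [zjunk] -> 6 lines: fkbtf rsd zjunk akqhc veiv ebos
Hunk 3: at line 4 remove [veiv] add [yja,hjaom,yce] -> 8 lines: fkbtf rsd zjunk akqhc yja hjaom yce ebos
Hunk 4: at line 1 remove [rsd,zjunk] add [nwlvn,vdnls] -> 8 lines: fkbtf nwlvn vdnls akqhc yja hjaom yce ebos
Hunk 5: at line 4 remove [hjaom] add [veaq] -> 8 lines: fkbtf nwlvn vdnls akqhc yja veaq yce ebos
Hunk 6: at line 1 remove [nwlvn,vdnls,akqhc] add [zdko,naeir,ibca] -> 8 lines: fkbtf zdko naeir ibca yja veaq yce ebos
Hunk 7: at line 2 remove [ibca,yja,veaq] add [amy,ikhfq,zypg] -> 8 lines: fkbtf zdko naeir amy ikhfq zypg yce ebos
Final line count: 8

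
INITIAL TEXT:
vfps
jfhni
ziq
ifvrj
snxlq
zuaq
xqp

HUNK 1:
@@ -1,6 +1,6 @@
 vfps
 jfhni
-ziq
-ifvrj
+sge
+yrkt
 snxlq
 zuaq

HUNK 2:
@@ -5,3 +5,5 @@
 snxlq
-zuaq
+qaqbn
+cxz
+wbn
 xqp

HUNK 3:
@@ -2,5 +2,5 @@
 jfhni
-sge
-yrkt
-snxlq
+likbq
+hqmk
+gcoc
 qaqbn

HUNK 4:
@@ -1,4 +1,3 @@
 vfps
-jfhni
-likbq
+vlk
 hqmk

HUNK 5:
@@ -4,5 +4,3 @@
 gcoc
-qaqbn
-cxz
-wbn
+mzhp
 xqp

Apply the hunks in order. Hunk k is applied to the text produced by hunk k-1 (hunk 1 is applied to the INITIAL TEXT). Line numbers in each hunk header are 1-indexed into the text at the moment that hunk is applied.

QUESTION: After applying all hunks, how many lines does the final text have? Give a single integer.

Answer: 6

Derivation:
Hunk 1: at line 1 remove [ziq,ifvrj] add [sge,yrkt] -> 7 lines: vfps jfhni sge yrkt snxlq zuaq xqp
Hunk 2: at line 5 remove [zuaq] add [qaqbn,cxz,wbn] -> 9 lines: vfps jfhni sge yrkt snxlq qaqbn cxz wbn xqp
Hunk 3: at line 2 remove [sge,yrkt,snxlq] add [likbq,hqmk,gcoc] -> 9 lines: vfps jfhni likbq hqmk gcoc qaqbn cxz wbn xqp
Hunk 4: at line 1 remove [jfhni,likbq] add [vlk] -> 8 lines: vfps vlk hqmk gcoc qaqbn cxz wbn xqp
Hunk 5: at line 4 remove [qaqbn,cxz,wbn] add [mzhp] -> 6 lines: vfps vlk hqmk gcoc mzhp xqp
Final line count: 6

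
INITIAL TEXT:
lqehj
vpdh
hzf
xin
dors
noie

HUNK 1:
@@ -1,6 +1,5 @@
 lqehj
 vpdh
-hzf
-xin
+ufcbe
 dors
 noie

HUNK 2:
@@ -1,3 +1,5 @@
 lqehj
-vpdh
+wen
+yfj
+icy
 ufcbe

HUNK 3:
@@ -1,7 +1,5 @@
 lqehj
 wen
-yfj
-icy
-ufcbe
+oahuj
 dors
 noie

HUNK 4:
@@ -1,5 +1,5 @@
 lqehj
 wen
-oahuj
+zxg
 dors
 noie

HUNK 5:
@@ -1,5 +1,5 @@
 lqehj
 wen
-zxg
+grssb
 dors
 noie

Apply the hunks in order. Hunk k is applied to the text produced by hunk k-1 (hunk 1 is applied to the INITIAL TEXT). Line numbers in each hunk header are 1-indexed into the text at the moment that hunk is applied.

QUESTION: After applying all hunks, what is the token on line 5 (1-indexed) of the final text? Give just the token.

Answer: noie

Derivation:
Hunk 1: at line 1 remove [hzf,xin] add [ufcbe] -> 5 lines: lqehj vpdh ufcbe dors noie
Hunk 2: at line 1 remove [vpdh] add [wen,yfj,icy] -> 7 lines: lqehj wen yfj icy ufcbe dors noie
Hunk 3: at line 1 remove [yfj,icy,ufcbe] add [oahuj] -> 5 lines: lqehj wen oahuj dors noie
Hunk 4: at line 1 remove [oahuj] add [zxg] -> 5 lines: lqehj wen zxg dors noie
Hunk 5: at line 1 remove [zxg] add [grssb] -> 5 lines: lqehj wen grssb dors noie
Final line 5: noie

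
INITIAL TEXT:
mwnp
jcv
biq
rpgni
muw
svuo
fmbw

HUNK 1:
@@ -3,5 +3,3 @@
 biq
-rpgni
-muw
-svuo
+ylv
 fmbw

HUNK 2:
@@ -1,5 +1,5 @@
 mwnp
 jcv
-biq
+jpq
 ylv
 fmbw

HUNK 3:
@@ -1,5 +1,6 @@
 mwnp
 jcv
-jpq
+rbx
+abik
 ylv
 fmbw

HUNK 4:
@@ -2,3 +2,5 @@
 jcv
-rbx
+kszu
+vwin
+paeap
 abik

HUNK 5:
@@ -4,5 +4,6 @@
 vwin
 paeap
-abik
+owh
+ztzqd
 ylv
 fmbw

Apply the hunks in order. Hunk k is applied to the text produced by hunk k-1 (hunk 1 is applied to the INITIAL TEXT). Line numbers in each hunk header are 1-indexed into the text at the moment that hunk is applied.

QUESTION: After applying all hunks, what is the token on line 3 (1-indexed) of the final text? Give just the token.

Answer: kszu

Derivation:
Hunk 1: at line 3 remove [rpgni,muw,svuo] add [ylv] -> 5 lines: mwnp jcv biq ylv fmbw
Hunk 2: at line 1 remove [biq] add [jpq] -> 5 lines: mwnp jcv jpq ylv fmbw
Hunk 3: at line 1 remove [jpq] add [rbx,abik] -> 6 lines: mwnp jcv rbx abik ylv fmbw
Hunk 4: at line 2 remove [rbx] add [kszu,vwin,paeap] -> 8 lines: mwnp jcv kszu vwin paeap abik ylv fmbw
Hunk 5: at line 4 remove [abik] add [owh,ztzqd] -> 9 lines: mwnp jcv kszu vwin paeap owh ztzqd ylv fmbw
Final line 3: kszu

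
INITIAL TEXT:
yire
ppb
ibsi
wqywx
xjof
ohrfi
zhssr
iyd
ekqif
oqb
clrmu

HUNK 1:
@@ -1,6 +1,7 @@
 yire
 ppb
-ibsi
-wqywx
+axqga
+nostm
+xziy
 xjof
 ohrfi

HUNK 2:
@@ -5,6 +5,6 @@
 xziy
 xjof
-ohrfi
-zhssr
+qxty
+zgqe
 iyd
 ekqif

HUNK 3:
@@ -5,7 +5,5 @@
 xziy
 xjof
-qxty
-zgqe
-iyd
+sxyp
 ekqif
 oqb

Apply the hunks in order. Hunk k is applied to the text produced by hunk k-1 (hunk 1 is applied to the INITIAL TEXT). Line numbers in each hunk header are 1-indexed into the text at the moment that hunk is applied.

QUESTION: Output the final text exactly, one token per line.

Answer: yire
ppb
axqga
nostm
xziy
xjof
sxyp
ekqif
oqb
clrmu

Derivation:
Hunk 1: at line 1 remove [ibsi,wqywx] add [axqga,nostm,xziy] -> 12 lines: yire ppb axqga nostm xziy xjof ohrfi zhssr iyd ekqif oqb clrmu
Hunk 2: at line 5 remove [ohrfi,zhssr] add [qxty,zgqe] -> 12 lines: yire ppb axqga nostm xziy xjof qxty zgqe iyd ekqif oqb clrmu
Hunk 3: at line 5 remove [qxty,zgqe,iyd] add [sxyp] -> 10 lines: yire ppb axqga nostm xziy xjof sxyp ekqif oqb clrmu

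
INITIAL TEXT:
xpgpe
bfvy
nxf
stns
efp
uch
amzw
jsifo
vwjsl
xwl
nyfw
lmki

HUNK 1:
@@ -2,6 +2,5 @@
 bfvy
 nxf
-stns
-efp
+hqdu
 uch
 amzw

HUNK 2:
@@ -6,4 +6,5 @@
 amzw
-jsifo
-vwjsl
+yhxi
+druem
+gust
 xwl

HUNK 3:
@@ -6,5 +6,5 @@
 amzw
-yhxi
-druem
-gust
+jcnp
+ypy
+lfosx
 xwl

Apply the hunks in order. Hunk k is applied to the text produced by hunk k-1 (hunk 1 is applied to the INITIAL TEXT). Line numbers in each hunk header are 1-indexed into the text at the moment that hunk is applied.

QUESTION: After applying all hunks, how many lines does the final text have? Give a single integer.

Hunk 1: at line 2 remove [stns,efp] add [hqdu] -> 11 lines: xpgpe bfvy nxf hqdu uch amzw jsifo vwjsl xwl nyfw lmki
Hunk 2: at line 6 remove [jsifo,vwjsl] add [yhxi,druem,gust] -> 12 lines: xpgpe bfvy nxf hqdu uch amzw yhxi druem gust xwl nyfw lmki
Hunk 3: at line 6 remove [yhxi,druem,gust] add [jcnp,ypy,lfosx] -> 12 lines: xpgpe bfvy nxf hqdu uch amzw jcnp ypy lfosx xwl nyfw lmki
Final line count: 12

Answer: 12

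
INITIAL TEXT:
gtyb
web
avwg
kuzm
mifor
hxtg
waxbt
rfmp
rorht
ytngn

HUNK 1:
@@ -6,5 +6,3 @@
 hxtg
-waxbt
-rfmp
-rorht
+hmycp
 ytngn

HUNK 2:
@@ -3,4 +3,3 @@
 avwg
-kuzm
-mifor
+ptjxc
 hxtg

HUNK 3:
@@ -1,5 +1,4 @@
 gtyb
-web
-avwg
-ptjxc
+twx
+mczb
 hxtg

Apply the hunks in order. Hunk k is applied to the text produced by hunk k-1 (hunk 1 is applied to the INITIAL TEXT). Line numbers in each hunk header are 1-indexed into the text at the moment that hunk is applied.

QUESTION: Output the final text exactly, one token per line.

Hunk 1: at line 6 remove [waxbt,rfmp,rorht] add [hmycp] -> 8 lines: gtyb web avwg kuzm mifor hxtg hmycp ytngn
Hunk 2: at line 3 remove [kuzm,mifor] add [ptjxc] -> 7 lines: gtyb web avwg ptjxc hxtg hmycp ytngn
Hunk 3: at line 1 remove [web,avwg,ptjxc] add [twx,mczb] -> 6 lines: gtyb twx mczb hxtg hmycp ytngn

Answer: gtyb
twx
mczb
hxtg
hmycp
ytngn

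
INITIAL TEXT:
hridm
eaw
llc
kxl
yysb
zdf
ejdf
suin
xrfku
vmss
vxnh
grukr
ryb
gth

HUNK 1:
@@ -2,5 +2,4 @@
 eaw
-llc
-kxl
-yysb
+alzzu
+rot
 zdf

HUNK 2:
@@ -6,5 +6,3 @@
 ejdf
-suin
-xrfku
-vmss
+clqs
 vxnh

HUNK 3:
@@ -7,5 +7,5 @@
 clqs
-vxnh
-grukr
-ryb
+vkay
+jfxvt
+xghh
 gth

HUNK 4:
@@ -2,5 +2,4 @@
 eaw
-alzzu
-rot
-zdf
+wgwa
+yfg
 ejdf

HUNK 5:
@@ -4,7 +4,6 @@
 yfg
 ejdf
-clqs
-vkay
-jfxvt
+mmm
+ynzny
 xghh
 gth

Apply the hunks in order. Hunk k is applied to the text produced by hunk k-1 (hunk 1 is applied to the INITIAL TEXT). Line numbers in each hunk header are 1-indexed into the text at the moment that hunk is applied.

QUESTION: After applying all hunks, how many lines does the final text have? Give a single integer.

Hunk 1: at line 2 remove [llc,kxl,yysb] add [alzzu,rot] -> 13 lines: hridm eaw alzzu rot zdf ejdf suin xrfku vmss vxnh grukr ryb gth
Hunk 2: at line 6 remove [suin,xrfku,vmss] add [clqs] -> 11 lines: hridm eaw alzzu rot zdf ejdf clqs vxnh grukr ryb gth
Hunk 3: at line 7 remove [vxnh,grukr,ryb] add [vkay,jfxvt,xghh] -> 11 lines: hridm eaw alzzu rot zdf ejdf clqs vkay jfxvt xghh gth
Hunk 4: at line 2 remove [alzzu,rot,zdf] add [wgwa,yfg] -> 10 lines: hridm eaw wgwa yfg ejdf clqs vkay jfxvt xghh gth
Hunk 5: at line 4 remove [clqs,vkay,jfxvt] add [mmm,ynzny] -> 9 lines: hridm eaw wgwa yfg ejdf mmm ynzny xghh gth
Final line count: 9

Answer: 9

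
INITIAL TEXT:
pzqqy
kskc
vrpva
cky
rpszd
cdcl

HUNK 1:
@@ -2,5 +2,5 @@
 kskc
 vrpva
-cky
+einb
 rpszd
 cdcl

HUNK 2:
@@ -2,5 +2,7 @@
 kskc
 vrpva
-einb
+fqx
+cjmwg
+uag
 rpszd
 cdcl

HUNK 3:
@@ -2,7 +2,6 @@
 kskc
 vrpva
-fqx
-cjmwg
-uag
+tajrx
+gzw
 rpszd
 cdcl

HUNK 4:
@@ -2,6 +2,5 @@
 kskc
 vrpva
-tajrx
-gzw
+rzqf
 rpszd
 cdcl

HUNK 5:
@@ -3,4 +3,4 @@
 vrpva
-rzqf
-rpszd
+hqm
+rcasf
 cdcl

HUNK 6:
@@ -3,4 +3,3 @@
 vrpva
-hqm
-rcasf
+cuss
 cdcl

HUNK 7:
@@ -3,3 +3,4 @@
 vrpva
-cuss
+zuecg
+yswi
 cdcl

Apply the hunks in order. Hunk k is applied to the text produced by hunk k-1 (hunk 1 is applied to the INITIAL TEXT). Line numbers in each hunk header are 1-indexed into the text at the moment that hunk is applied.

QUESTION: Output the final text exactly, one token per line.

Answer: pzqqy
kskc
vrpva
zuecg
yswi
cdcl

Derivation:
Hunk 1: at line 2 remove [cky] add [einb] -> 6 lines: pzqqy kskc vrpva einb rpszd cdcl
Hunk 2: at line 2 remove [einb] add [fqx,cjmwg,uag] -> 8 lines: pzqqy kskc vrpva fqx cjmwg uag rpszd cdcl
Hunk 3: at line 2 remove [fqx,cjmwg,uag] add [tajrx,gzw] -> 7 lines: pzqqy kskc vrpva tajrx gzw rpszd cdcl
Hunk 4: at line 2 remove [tajrx,gzw] add [rzqf] -> 6 lines: pzqqy kskc vrpva rzqf rpszd cdcl
Hunk 5: at line 3 remove [rzqf,rpszd] add [hqm,rcasf] -> 6 lines: pzqqy kskc vrpva hqm rcasf cdcl
Hunk 6: at line 3 remove [hqm,rcasf] add [cuss] -> 5 lines: pzqqy kskc vrpva cuss cdcl
Hunk 7: at line 3 remove [cuss] add [zuecg,yswi] -> 6 lines: pzqqy kskc vrpva zuecg yswi cdcl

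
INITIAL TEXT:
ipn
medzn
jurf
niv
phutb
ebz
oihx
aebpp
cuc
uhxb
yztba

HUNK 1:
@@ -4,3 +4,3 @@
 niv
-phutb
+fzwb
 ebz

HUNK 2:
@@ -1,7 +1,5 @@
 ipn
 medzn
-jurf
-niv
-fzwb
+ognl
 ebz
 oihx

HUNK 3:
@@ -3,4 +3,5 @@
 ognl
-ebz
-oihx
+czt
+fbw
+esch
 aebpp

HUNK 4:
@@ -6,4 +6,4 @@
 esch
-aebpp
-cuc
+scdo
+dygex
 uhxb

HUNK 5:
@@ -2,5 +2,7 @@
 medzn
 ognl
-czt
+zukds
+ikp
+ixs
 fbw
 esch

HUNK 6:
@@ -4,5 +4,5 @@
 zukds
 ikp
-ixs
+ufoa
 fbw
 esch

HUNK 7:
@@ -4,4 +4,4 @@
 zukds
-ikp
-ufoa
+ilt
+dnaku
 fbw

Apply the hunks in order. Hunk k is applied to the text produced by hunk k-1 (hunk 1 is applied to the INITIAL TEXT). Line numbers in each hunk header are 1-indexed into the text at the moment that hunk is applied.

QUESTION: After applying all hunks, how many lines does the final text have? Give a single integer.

Answer: 12

Derivation:
Hunk 1: at line 4 remove [phutb] add [fzwb] -> 11 lines: ipn medzn jurf niv fzwb ebz oihx aebpp cuc uhxb yztba
Hunk 2: at line 1 remove [jurf,niv,fzwb] add [ognl] -> 9 lines: ipn medzn ognl ebz oihx aebpp cuc uhxb yztba
Hunk 3: at line 3 remove [ebz,oihx] add [czt,fbw,esch] -> 10 lines: ipn medzn ognl czt fbw esch aebpp cuc uhxb yztba
Hunk 4: at line 6 remove [aebpp,cuc] add [scdo,dygex] -> 10 lines: ipn medzn ognl czt fbw esch scdo dygex uhxb yztba
Hunk 5: at line 2 remove [czt] add [zukds,ikp,ixs] -> 12 lines: ipn medzn ognl zukds ikp ixs fbw esch scdo dygex uhxb yztba
Hunk 6: at line 4 remove [ixs] add [ufoa] -> 12 lines: ipn medzn ognl zukds ikp ufoa fbw esch scdo dygex uhxb yztba
Hunk 7: at line 4 remove [ikp,ufoa] add [ilt,dnaku] -> 12 lines: ipn medzn ognl zukds ilt dnaku fbw esch scdo dygex uhxb yztba
Final line count: 12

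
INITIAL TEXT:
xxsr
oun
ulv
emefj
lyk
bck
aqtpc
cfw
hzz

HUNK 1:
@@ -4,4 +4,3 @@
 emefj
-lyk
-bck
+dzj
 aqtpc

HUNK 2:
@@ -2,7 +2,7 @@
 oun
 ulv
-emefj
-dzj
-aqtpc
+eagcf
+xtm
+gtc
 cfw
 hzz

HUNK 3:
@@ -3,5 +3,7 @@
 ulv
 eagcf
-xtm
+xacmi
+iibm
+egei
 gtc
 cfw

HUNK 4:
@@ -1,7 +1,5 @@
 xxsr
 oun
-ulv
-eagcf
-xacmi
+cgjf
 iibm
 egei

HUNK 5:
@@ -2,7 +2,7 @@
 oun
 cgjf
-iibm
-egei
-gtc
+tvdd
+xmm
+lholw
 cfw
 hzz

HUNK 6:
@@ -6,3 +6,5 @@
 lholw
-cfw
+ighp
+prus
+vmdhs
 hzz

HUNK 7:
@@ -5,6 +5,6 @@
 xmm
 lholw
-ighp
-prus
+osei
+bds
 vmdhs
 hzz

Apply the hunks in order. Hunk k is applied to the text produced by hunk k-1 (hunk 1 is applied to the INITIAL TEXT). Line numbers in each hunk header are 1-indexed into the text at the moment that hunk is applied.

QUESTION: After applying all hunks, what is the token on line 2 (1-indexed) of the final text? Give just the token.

Hunk 1: at line 4 remove [lyk,bck] add [dzj] -> 8 lines: xxsr oun ulv emefj dzj aqtpc cfw hzz
Hunk 2: at line 2 remove [emefj,dzj,aqtpc] add [eagcf,xtm,gtc] -> 8 lines: xxsr oun ulv eagcf xtm gtc cfw hzz
Hunk 3: at line 3 remove [xtm] add [xacmi,iibm,egei] -> 10 lines: xxsr oun ulv eagcf xacmi iibm egei gtc cfw hzz
Hunk 4: at line 1 remove [ulv,eagcf,xacmi] add [cgjf] -> 8 lines: xxsr oun cgjf iibm egei gtc cfw hzz
Hunk 5: at line 2 remove [iibm,egei,gtc] add [tvdd,xmm,lholw] -> 8 lines: xxsr oun cgjf tvdd xmm lholw cfw hzz
Hunk 6: at line 6 remove [cfw] add [ighp,prus,vmdhs] -> 10 lines: xxsr oun cgjf tvdd xmm lholw ighp prus vmdhs hzz
Hunk 7: at line 5 remove [ighp,prus] add [osei,bds] -> 10 lines: xxsr oun cgjf tvdd xmm lholw osei bds vmdhs hzz
Final line 2: oun

Answer: oun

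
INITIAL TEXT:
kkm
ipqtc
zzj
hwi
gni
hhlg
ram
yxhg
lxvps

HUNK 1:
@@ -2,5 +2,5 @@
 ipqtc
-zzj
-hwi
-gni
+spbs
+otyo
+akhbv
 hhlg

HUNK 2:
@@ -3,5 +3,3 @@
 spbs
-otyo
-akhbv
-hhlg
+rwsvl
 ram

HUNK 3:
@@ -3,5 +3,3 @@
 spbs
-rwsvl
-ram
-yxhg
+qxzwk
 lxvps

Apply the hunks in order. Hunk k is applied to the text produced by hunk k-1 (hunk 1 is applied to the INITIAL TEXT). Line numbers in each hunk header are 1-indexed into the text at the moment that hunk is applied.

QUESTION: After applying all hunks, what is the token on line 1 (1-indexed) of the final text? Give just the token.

Answer: kkm

Derivation:
Hunk 1: at line 2 remove [zzj,hwi,gni] add [spbs,otyo,akhbv] -> 9 lines: kkm ipqtc spbs otyo akhbv hhlg ram yxhg lxvps
Hunk 2: at line 3 remove [otyo,akhbv,hhlg] add [rwsvl] -> 7 lines: kkm ipqtc spbs rwsvl ram yxhg lxvps
Hunk 3: at line 3 remove [rwsvl,ram,yxhg] add [qxzwk] -> 5 lines: kkm ipqtc spbs qxzwk lxvps
Final line 1: kkm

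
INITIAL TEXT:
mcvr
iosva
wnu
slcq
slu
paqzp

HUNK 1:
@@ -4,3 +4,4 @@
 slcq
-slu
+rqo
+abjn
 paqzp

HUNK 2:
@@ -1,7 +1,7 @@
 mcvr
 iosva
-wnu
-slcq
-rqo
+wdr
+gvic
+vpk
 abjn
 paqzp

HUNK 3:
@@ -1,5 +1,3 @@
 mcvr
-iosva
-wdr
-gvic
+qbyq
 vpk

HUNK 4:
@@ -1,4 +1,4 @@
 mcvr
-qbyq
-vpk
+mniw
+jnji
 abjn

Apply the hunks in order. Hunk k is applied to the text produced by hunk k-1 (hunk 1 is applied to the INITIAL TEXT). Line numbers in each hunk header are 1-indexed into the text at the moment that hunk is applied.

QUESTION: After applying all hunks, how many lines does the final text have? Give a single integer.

Hunk 1: at line 4 remove [slu] add [rqo,abjn] -> 7 lines: mcvr iosva wnu slcq rqo abjn paqzp
Hunk 2: at line 1 remove [wnu,slcq,rqo] add [wdr,gvic,vpk] -> 7 lines: mcvr iosva wdr gvic vpk abjn paqzp
Hunk 3: at line 1 remove [iosva,wdr,gvic] add [qbyq] -> 5 lines: mcvr qbyq vpk abjn paqzp
Hunk 4: at line 1 remove [qbyq,vpk] add [mniw,jnji] -> 5 lines: mcvr mniw jnji abjn paqzp
Final line count: 5

Answer: 5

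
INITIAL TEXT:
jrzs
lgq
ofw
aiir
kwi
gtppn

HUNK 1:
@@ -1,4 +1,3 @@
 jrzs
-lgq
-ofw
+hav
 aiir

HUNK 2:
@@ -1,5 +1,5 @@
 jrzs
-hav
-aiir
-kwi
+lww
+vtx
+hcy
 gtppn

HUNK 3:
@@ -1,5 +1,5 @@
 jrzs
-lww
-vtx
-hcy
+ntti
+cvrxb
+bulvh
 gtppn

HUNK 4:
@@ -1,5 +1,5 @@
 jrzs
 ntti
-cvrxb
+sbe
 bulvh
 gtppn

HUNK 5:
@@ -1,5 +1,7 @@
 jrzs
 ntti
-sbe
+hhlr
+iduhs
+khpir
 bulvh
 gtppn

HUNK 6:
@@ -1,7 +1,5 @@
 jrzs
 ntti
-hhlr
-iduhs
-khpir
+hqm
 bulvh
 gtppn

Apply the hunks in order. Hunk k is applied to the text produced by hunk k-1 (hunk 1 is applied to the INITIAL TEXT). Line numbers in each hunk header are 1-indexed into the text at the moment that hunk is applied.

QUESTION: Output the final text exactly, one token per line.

Answer: jrzs
ntti
hqm
bulvh
gtppn

Derivation:
Hunk 1: at line 1 remove [lgq,ofw] add [hav] -> 5 lines: jrzs hav aiir kwi gtppn
Hunk 2: at line 1 remove [hav,aiir,kwi] add [lww,vtx,hcy] -> 5 lines: jrzs lww vtx hcy gtppn
Hunk 3: at line 1 remove [lww,vtx,hcy] add [ntti,cvrxb,bulvh] -> 5 lines: jrzs ntti cvrxb bulvh gtppn
Hunk 4: at line 1 remove [cvrxb] add [sbe] -> 5 lines: jrzs ntti sbe bulvh gtppn
Hunk 5: at line 1 remove [sbe] add [hhlr,iduhs,khpir] -> 7 lines: jrzs ntti hhlr iduhs khpir bulvh gtppn
Hunk 6: at line 1 remove [hhlr,iduhs,khpir] add [hqm] -> 5 lines: jrzs ntti hqm bulvh gtppn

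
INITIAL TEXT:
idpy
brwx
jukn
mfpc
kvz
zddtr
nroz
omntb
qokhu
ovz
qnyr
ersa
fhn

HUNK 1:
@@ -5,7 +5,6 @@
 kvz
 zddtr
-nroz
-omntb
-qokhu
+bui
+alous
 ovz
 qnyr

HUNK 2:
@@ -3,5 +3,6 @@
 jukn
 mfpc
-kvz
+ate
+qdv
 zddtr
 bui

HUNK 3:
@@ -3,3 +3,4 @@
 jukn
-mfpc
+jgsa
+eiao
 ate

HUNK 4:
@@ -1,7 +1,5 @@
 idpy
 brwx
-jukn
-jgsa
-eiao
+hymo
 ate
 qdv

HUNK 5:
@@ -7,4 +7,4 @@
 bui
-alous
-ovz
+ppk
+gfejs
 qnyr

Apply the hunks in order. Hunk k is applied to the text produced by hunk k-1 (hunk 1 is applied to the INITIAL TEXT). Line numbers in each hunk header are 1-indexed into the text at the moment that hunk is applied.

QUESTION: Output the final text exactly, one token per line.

Answer: idpy
brwx
hymo
ate
qdv
zddtr
bui
ppk
gfejs
qnyr
ersa
fhn

Derivation:
Hunk 1: at line 5 remove [nroz,omntb,qokhu] add [bui,alous] -> 12 lines: idpy brwx jukn mfpc kvz zddtr bui alous ovz qnyr ersa fhn
Hunk 2: at line 3 remove [kvz] add [ate,qdv] -> 13 lines: idpy brwx jukn mfpc ate qdv zddtr bui alous ovz qnyr ersa fhn
Hunk 3: at line 3 remove [mfpc] add [jgsa,eiao] -> 14 lines: idpy brwx jukn jgsa eiao ate qdv zddtr bui alous ovz qnyr ersa fhn
Hunk 4: at line 1 remove [jukn,jgsa,eiao] add [hymo] -> 12 lines: idpy brwx hymo ate qdv zddtr bui alous ovz qnyr ersa fhn
Hunk 5: at line 7 remove [alous,ovz] add [ppk,gfejs] -> 12 lines: idpy brwx hymo ate qdv zddtr bui ppk gfejs qnyr ersa fhn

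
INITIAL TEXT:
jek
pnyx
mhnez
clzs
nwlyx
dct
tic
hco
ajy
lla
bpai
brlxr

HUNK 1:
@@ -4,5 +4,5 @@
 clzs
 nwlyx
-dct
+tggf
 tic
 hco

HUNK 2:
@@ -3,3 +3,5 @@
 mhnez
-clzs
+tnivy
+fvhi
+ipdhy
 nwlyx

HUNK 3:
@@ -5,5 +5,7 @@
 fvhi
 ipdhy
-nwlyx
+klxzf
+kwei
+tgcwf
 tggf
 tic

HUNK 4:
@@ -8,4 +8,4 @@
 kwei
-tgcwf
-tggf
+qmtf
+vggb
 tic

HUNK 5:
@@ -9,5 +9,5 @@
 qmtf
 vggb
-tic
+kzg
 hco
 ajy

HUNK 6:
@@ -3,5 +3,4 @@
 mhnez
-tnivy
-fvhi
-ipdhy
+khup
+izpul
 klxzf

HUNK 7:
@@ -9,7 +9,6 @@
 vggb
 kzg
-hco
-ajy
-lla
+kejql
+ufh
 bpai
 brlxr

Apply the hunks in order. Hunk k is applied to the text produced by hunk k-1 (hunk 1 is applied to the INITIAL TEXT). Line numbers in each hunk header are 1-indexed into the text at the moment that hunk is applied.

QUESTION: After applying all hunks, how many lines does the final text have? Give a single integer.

Answer: 14

Derivation:
Hunk 1: at line 4 remove [dct] add [tggf] -> 12 lines: jek pnyx mhnez clzs nwlyx tggf tic hco ajy lla bpai brlxr
Hunk 2: at line 3 remove [clzs] add [tnivy,fvhi,ipdhy] -> 14 lines: jek pnyx mhnez tnivy fvhi ipdhy nwlyx tggf tic hco ajy lla bpai brlxr
Hunk 3: at line 5 remove [nwlyx] add [klxzf,kwei,tgcwf] -> 16 lines: jek pnyx mhnez tnivy fvhi ipdhy klxzf kwei tgcwf tggf tic hco ajy lla bpai brlxr
Hunk 4: at line 8 remove [tgcwf,tggf] add [qmtf,vggb] -> 16 lines: jek pnyx mhnez tnivy fvhi ipdhy klxzf kwei qmtf vggb tic hco ajy lla bpai brlxr
Hunk 5: at line 9 remove [tic] add [kzg] -> 16 lines: jek pnyx mhnez tnivy fvhi ipdhy klxzf kwei qmtf vggb kzg hco ajy lla bpai brlxr
Hunk 6: at line 3 remove [tnivy,fvhi,ipdhy] add [khup,izpul] -> 15 lines: jek pnyx mhnez khup izpul klxzf kwei qmtf vggb kzg hco ajy lla bpai brlxr
Hunk 7: at line 9 remove [hco,ajy,lla] add [kejql,ufh] -> 14 lines: jek pnyx mhnez khup izpul klxzf kwei qmtf vggb kzg kejql ufh bpai brlxr
Final line count: 14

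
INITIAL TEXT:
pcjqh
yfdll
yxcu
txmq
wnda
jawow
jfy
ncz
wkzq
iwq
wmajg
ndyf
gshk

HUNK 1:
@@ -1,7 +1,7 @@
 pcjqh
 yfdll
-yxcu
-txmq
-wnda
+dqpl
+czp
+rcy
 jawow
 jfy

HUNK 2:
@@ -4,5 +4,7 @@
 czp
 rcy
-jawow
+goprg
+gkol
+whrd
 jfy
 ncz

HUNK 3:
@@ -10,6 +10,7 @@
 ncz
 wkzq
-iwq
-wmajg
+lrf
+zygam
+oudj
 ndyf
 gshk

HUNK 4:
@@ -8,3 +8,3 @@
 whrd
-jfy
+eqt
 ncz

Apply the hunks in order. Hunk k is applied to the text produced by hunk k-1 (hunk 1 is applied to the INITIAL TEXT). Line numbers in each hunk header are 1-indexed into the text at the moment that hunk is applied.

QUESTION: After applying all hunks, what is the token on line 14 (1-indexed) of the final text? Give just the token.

Hunk 1: at line 1 remove [yxcu,txmq,wnda] add [dqpl,czp,rcy] -> 13 lines: pcjqh yfdll dqpl czp rcy jawow jfy ncz wkzq iwq wmajg ndyf gshk
Hunk 2: at line 4 remove [jawow] add [goprg,gkol,whrd] -> 15 lines: pcjqh yfdll dqpl czp rcy goprg gkol whrd jfy ncz wkzq iwq wmajg ndyf gshk
Hunk 3: at line 10 remove [iwq,wmajg] add [lrf,zygam,oudj] -> 16 lines: pcjqh yfdll dqpl czp rcy goprg gkol whrd jfy ncz wkzq lrf zygam oudj ndyf gshk
Hunk 4: at line 8 remove [jfy] add [eqt] -> 16 lines: pcjqh yfdll dqpl czp rcy goprg gkol whrd eqt ncz wkzq lrf zygam oudj ndyf gshk
Final line 14: oudj

Answer: oudj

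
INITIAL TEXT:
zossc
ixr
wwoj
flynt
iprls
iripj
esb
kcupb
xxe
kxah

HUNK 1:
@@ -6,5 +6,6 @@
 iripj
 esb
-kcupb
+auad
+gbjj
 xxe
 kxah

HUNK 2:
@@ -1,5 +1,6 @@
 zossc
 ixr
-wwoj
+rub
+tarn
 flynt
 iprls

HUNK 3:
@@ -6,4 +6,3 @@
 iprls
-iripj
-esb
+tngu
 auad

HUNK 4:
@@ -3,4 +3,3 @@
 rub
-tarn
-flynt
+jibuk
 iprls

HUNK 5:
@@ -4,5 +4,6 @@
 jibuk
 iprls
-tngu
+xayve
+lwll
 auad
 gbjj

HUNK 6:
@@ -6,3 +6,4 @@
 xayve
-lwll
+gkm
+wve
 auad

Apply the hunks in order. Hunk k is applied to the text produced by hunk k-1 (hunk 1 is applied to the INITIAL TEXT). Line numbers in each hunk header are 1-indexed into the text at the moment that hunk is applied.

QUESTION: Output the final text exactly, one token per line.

Hunk 1: at line 6 remove [kcupb] add [auad,gbjj] -> 11 lines: zossc ixr wwoj flynt iprls iripj esb auad gbjj xxe kxah
Hunk 2: at line 1 remove [wwoj] add [rub,tarn] -> 12 lines: zossc ixr rub tarn flynt iprls iripj esb auad gbjj xxe kxah
Hunk 3: at line 6 remove [iripj,esb] add [tngu] -> 11 lines: zossc ixr rub tarn flynt iprls tngu auad gbjj xxe kxah
Hunk 4: at line 3 remove [tarn,flynt] add [jibuk] -> 10 lines: zossc ixr rub jibuk iprls tngu auad gbjj xxe kxah
Hunk 5: at line 4 remove [tngu] add [xayve,lwll] -> 11 lines: zossc ixr rub jibuk iprls xayve lwll auad gbjj xxe kxah
Hunk 6: at line 6 remove [lwll] add [gkm,wve] -> 12 lines: zossc ixr rub jibuk iprls xayve gkm wve auad gbjj xxe kxah

Answer: zossc
ixr
rub
jibuk
iprls
xayve
gkm
wve
auad
gbjj
xxe
kxah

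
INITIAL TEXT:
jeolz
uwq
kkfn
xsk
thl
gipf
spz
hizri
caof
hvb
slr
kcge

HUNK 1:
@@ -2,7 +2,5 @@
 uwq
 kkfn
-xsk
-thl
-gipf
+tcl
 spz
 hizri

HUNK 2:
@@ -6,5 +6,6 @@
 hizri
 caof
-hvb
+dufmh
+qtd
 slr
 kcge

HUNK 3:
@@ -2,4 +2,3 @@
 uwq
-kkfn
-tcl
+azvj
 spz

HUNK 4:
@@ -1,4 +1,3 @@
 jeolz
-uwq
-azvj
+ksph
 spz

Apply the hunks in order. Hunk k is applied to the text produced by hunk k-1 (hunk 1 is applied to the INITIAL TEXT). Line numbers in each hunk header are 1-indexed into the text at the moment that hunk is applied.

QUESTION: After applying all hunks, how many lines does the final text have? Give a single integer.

Answer: 9

Derivation:
Hunk 1: at line 2 remove [xsk,thl,gipf] add [tcl] -> 10 lines: jeolz uwq kkfn tcl spz hizri caof hvb slr kcge
Hunk 2: at line 6 remove [hvb] add [dufmh,qtd] -> 11 lines: jeolz uwq kkfn tcl spz hizri caof dufmh qtd slr kcge
Hunk 3: at line 2 remove [kkfn,tcl] add [azvj] -> 10 lines: jeolz uwq azvj spz hizri caof dufmh qtd slr kcge
Hunk 4: at line 1 remove [uwq,azvj] add [ksph] -> 9 lines: jeolz ksph spz hizri caof dufmh qtd slr kcge
Final line count: 9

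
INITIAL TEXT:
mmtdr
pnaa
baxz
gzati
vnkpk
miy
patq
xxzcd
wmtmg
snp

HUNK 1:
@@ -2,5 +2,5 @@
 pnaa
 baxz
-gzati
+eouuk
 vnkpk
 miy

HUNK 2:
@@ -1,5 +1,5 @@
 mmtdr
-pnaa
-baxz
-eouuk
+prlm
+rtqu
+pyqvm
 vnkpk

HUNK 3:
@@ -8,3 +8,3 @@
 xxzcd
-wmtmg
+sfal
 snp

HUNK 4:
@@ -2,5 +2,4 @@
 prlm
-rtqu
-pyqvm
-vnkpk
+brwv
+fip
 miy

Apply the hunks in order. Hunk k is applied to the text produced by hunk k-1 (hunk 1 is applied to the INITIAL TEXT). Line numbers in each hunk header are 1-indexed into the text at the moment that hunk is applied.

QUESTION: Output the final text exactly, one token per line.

Answer: mmtdr
prlm
brwv
fip
miy
patq
xxzcd
sfal
snp

Derivation:
Hunk 1: at line 2 remove [gzati] add [eouuk] -> 10 lines: mmtdr pnaa baxz eouuk vnkpk miy patq xxzcd wmtmg snp
Hunk 2: at line 1 remove [pnaa,baxz,eouuk] add [prlm,rtqu,pyqvm] -> 10 lines: mmtdr prlm rtqu pyqvm vnkpk miy patq xxzcd wmtmg snp
Hunk 3: at line 8 remove [wmtmg] add [sfal] -> 10 lines: mmtdr prlm rtqu pyqvm vnkpk miy patq xxzcd sfal snp
Hunk 4: at line 2 remove [rtqu,pyqvm,vnkpk] add [brwv,fip] -> 9 lines: mmtdr prlm brwv fip miy patq xxzcd sfal snp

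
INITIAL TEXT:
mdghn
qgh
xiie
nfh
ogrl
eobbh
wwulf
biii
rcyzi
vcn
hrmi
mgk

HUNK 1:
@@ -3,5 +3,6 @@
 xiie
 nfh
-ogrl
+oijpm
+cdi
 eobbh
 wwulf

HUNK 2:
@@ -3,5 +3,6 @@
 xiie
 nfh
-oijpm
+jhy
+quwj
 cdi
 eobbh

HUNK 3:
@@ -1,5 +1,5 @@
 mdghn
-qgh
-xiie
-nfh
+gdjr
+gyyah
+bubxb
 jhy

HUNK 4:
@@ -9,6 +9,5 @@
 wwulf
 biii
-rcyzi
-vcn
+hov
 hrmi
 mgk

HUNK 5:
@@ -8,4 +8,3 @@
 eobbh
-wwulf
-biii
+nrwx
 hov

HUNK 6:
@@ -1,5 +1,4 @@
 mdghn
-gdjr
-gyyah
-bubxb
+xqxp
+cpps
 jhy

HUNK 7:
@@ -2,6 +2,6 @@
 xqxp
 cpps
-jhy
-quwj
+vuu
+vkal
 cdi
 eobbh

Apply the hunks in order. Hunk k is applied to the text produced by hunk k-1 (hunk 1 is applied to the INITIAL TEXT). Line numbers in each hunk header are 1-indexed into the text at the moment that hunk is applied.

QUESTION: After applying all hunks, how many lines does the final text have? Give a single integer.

Hunk 1: at line 3 remove [ogrl] add [oijpm,cdi] -> 13 lines: mdghn qgh xiie nfh oijpm cdi eobbh wwulf biii rcyzi vcn hrmi mgk
Hunk 2: at line 3 remove [oijpm] add [jhy,quwj] -> 14 lines: mdghn qgh xiie nfh jhy quwj cdi eobbh wwulf biii rcyzi vcn hrmi mgk
Hunk 3: at line 1 remove [qgh,xiie,nfh] add [gdjr,gyyah,bubxb] -> 14 lines: mdghn gdjr gyyah bubxb jhy quwj cdi eobbh wwulf biii rcyzi vcn hrmi mgk
Hunk 4: at line 9 remove [rcyzi,vcn] add [hov] -> 13 lines: mdghn gdjr gyyah bubxb jhy quwj cdi eobbh wwulf biii hov hrmi mgk
Hunk 5: at line 8 remove [wwulf,biii] add [nrwx] -> 12 lines: mdghn gdjr gyyah bubxb jhy quwj cdi eobbh nrwx hov hrmi mgk
Hunk 6: at line 1 remove [gdjr,gyyah,bubxb] add [xqxp,cpps] -> 11 lines: mdghn xqxp cpps jhy quwj cdi eobbh nrwx hov hrmi mgk
Hunk 7: at line 2 remove [jhy,quwj] add [vuu,vkal] -> 11 lines: mdghn xqxp cpps vuu vkal cdi eobbh nrwx hov hrmi mgk
Final line count: 11

Answer: 11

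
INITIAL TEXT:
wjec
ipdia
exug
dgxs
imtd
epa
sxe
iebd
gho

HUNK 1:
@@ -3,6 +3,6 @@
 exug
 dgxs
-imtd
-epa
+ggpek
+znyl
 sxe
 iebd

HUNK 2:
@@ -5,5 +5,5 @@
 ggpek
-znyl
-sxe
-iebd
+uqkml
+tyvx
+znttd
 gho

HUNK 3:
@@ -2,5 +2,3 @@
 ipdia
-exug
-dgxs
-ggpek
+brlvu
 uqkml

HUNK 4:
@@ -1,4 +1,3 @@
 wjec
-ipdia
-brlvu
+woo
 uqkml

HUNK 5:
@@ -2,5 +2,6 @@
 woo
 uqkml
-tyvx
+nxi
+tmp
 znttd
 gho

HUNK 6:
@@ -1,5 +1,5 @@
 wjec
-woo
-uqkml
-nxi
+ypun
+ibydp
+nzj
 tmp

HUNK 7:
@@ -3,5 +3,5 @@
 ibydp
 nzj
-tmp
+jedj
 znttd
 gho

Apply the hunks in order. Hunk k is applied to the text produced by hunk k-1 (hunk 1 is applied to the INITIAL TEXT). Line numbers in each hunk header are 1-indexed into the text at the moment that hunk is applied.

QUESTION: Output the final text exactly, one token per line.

Hunk 1: at line 3 remove [imtd,epa] add [ggpek,znyl] -> 9 lines: wjec ipdia exug dgxs ggpek znyl sxe iebd gho
Hunk 2: at line 5 remove [znyl,sxe,iebd] add [uqkml,tyvx,znttd] -> 9 lines: wjec ipdia exug dgxs ggpek uqkml tyvx znttd gho
Hunk 3: at line 2 remove [exug,dgxs,ggpek] add [brlvu] -> 7 lines: wjec ipdia brlvu uqkml tyvx znttd gho
Hunk 4: at line 1 remove [ipdia,brlvu] add [woo] -> 6 lines: wjec woo uqkml tyvx znttd gho
Hunk 5: at line 2 remove [tyvx] add [nxi,tmp] -> 7 lines: wjec woo uqkml nxi tmp znttd gho
Hunk 6: at line 1 remove [woo,uqkml,nxi] add [ypun,ibydp,nzj] -> 7 lines: wjec ypun ibydp nzj tmp znttd gho
Hunk 7: at line 3 remove [tmp] add [jedj] -> 7 lines: wjec ypun ibydp nzj jedj znttd gho

Answer: wjec
ypun
ibydp
nzj
jedj
znttd
gho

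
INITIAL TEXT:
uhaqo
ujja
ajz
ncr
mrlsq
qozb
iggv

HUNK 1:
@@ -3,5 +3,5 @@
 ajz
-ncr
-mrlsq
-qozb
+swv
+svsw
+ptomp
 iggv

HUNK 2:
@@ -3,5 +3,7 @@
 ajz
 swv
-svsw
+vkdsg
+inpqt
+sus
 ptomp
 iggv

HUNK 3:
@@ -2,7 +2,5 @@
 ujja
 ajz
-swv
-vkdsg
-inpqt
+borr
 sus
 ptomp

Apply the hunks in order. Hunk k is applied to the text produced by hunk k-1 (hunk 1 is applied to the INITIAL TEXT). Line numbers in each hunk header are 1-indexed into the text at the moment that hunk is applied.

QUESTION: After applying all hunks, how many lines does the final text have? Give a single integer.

Answer: 7

Derivation:
Hunk 1: at line 3 remove [ncr,mrlsq,qozb] add [swv,svsw,ptomp] -> 7 lines: uhaqo ujja ajz swv svsw ptomp iggv
Hunk 2: at line 3 remove [svsw] add [vkdsg,inpqt,sus] -> 9 lines: uhaqo ujja ajz swv vkdsg inpqt sus ptomp iggv
Hunk 3: at line 2 remove [swv,vkdsg,inpqt] add [borr] -> 7 lines: uhaqo ujja ajz borr sus ptomp iggv
Final line count: 7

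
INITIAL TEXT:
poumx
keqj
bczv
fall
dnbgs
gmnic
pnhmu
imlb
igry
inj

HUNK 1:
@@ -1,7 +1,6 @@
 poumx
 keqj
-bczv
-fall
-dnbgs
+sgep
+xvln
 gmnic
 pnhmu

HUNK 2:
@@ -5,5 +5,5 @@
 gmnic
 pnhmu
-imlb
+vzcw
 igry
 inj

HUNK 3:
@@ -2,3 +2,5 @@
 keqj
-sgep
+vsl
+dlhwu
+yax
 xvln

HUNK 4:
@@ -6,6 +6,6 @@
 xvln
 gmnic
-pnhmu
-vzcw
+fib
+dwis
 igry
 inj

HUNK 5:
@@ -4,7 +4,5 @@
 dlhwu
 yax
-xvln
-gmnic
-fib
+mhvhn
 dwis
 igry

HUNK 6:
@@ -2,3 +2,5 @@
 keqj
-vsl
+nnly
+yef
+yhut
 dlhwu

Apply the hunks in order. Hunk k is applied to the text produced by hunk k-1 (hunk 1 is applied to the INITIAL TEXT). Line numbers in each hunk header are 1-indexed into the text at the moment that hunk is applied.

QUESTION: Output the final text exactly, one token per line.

Answer: poumx
keqj
nnly
yef
yhut
dlhwu
yax
mhvhn
dwis
igry
inj

Derivation:
Hunk 1: at line 1 remove [bczv,fall,dnbgs] add [sgep,xvln] -> 9 lines: poumx keqj sgep xvln gmnic pnhmu imlb igry inj
Hunk 2: at line 5 remove [imlb] add [vzcw] -> 9 lines: poumx keqj sgep xvln gmnic pnhmu vzcw igry inj
Hunk 3: at line 2 remove [sgep] add [vsl,dlhwu,yax] -> 11 lines: poumx keqj vsl dlhwu yax xvln gmnic pnhmu vzcw igry inj
Hunk 4: at line 6 remove [pnhmu,vzcw] add [fib,dwis] -> 11 lines: poumx keqj vsl dlhwu yax xvln gmnic fib dwis igry inj
Hunk 5: at line 4 remove [xvln,gmnic,fib] add [mhvhn] -> 9 lines: poumx keqj vsl dlhwu yax mhvhn dwis igry inj
Hunk 6: at line 2 remove [vsl] add [nnly,yef,yhut] -> 11 lines: poumx keqj nnly yef yhut dlhwu yax mhvhn dwis igry inj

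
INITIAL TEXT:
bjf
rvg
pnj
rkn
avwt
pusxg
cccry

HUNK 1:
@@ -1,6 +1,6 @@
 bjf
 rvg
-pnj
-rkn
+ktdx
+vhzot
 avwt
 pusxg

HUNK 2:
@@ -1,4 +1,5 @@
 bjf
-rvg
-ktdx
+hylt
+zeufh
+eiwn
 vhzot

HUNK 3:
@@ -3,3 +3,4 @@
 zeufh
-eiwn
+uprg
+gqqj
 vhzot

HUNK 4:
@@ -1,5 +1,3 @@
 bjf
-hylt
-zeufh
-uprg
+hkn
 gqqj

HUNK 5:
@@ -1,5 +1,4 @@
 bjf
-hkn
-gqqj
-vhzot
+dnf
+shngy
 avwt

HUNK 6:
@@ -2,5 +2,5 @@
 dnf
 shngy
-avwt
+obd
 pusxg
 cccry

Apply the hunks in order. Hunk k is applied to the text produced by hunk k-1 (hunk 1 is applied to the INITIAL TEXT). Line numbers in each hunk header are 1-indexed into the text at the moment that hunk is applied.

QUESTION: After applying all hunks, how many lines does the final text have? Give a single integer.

Hunk 1: at line 1 remove [pnj,rkn] add [ktdx,vhzot] -> 7 lines: bjf rvg ktdx vhzot avwt pusxg cccry
Hunk 2: at line 1 remove [rvg,ktdx] add [hylt,zeufh,eiwn] -> 8 lines: bjf hylt zeufh eiwn vhzot avwt pusxg cccry
Hunk 3: at line 3 remove [eiwn] add [uprg,gqqj] -> 9 lines: bjf hylt zeufh uprg gqqj vhzot avwt pusxg cccry
Hunk 4: at line 1 remove [hylt,zeufh,uprg] add [hkn] -> 7 lines: bjf hkn gqqj vhzot avwt pusxg cccry
Hunk 5: at line 1 remove [hkn,gqqj,vhzot] add [dnf,shngy] -> 6 lines: bjf dnf shngy avwt pusxg cccry
Hunk 6: at line 2 remove [avwt] add [obd] -> 6 lines: bjf dnf shngy obd pusxg cccry
Final line count: 6

Answer: 6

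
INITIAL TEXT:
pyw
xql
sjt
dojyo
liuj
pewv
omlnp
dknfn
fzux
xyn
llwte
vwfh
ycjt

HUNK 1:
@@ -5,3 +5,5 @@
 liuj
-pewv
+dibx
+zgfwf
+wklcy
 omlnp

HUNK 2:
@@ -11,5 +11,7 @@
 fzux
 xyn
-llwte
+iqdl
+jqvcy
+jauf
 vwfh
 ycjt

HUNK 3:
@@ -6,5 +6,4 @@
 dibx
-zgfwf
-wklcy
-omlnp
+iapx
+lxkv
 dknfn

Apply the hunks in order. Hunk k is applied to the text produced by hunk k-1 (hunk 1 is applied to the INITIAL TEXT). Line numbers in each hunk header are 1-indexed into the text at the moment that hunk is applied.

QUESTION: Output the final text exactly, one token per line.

Hunk 1: at line 5 remove [pewv] add [dibx,zgfwf,wklcy] -> 15 lines: pyw xql sjt dojyo liuj dibx zgfwf wklcy omlnp dknfn fzux xyn llwte vwfh ycjt
Hunk 2: at line 11 remove [llwte] add [iqdl,jqvcy,jauf] -> 17 lines: pyw xql sjt dojyo liuj dibx zgfwf wklcy omlnp dknfn fzux xyn iqdl jqvcy jauf vwfh ycjt
Hunk 3: at line 6 remove [zgfwf,wklcy,omlnp] add [iapx,lxkv] -> 16 lines: pyw xql sjt dojyo liuj dibx iapx lxkv dknfn fzux xyn iqdl jqvcy jauf vwfh ycjt

Answer: pyw
xql
sjt
dojyo
liuj
dibx
iapx
lxkv
dknfn
fzux
xyn
iqdl
jqvcy
jauf
vwfh
ycjt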